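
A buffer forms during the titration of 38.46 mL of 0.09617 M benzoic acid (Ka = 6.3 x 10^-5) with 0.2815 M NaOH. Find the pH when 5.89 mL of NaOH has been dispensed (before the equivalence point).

4.11

Initial n(C6H5COOH) = 0.09617 x 0.03846 = 0.003699 mol.
n(NaOH) added = 0.2815 x 0.005890 = 0.001658 mol, converting that many moles of C6H5COOH to C6H5COO-.
Remaining n(C6H5COOH) = 0.002041 mol; n(C6H5COO-) = 0.001658 mol.
By Henderson-Hasselbalch, pH = pKa + log([A^-]/[HA]) = 4.20 + log(0.001658/0.002041) = 4.20 + (-0.09) = 4.11.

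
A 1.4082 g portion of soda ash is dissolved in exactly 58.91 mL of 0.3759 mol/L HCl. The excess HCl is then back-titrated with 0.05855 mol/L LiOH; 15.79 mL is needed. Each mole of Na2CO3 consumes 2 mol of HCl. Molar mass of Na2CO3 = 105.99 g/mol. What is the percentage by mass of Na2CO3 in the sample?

Total n(HCl) added = 0.3759 x 0.05891 = 0.02214 mol.
n(LiOH) used = 0.05855 x 0.01579 = 0.0009245 mol, which equals the excess n(HCl).
So n(HCl) consumed by the sample = 0.02214 - 0.0009245 = 0.02122 mol.
n(Na2CO3) = 0.02122 / 2 = 0.01061 mol.
mass Na2CO3 = 0.01061 x 105.99 = 1.125 g, so %Na2CO3 = 1.125/1.4082 x 100 = 79.9%.

79.9%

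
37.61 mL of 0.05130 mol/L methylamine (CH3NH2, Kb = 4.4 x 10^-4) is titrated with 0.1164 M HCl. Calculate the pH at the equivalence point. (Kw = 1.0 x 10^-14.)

n(CH3NH2) = 0.05130 x 0.03761 = 0.001929 mol; V(HCl) at equivalence = 0.001929/0.1164 = 0.01658 L.
At equivalence the base is fully converted to CH3NH3+; total volume = 0.05419 L, so [CH3NH3+] = 0.001929/0.05419 = 0.03561 M.
Ka(CH3NH3+) = Kw/Kb = 1.0e-14 / 4.4 x 10^-4 = 2.27e-11.
[H^+] = sqrt(Ka x [CH3NH3+]) = sqrt(2.27e-11 x 0.03561) = 9.00e-7 M.
pH = -log(9.00e-7) = 6.05.

6.05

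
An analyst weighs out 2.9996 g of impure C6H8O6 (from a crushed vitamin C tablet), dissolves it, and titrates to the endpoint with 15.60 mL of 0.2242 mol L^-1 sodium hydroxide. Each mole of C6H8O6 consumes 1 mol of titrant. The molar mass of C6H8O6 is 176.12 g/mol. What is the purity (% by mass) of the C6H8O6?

n(NaOH) = 0.2242 x 0.01560 = 0.003498 mol.
n(C6H8O6) = 0.003498 / 1 = 0.003498 mol.
mass of C6H8O6 = 0.003498 x 176.12 = 0.6160 g.
% purity = 0.6160 / 2.9996 x 100 = 20.5%.

20.5%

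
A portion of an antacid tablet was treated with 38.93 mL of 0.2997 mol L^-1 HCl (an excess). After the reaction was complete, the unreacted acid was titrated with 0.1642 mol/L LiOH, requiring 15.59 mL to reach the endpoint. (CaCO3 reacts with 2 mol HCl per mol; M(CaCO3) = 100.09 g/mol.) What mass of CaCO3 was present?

0.456 g

Total n(HCl) added = 0.2997 x 0.03893 = 0.01167 mol.
n(LiOH) used = 0.1642 x 0.01559 = 0.002560 mol, which equals the excess n(HCl).
So n(HCl) consumed by the sample = 0.01167 - 0.002560 = 0.009107 mol.
n(CaCO3) = 0.009107 / 2 = 0.004554 mol.
mass = 0.004554 mol x 100.09 g/mol = 0.456 g.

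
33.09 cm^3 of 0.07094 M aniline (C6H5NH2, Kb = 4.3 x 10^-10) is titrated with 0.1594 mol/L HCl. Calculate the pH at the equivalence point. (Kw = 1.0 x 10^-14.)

n(C6H5NH2) = 0.07094 x 0.03309 = 0.002347 mol; V(HCl) at equivalence = 0.002347/0.1594 = 0.01473 L.
At equivalence the base is fully converted to C6H5NH3+; total volume = 0.04782 L, so [C6H5NH3+] = 0.002347/0.04782 = 0.04909 M.
Ka(C6H5NH3+) = Kw/Kb = 1.0e-14 / 4.3 x 10^-10 = 2.33e-5.
[H^+] = sqrt(Ka x [C6H5NH3+]) = sqrt(2.33e-5 x 0.04909) = 0.00107 M.
pH = -log(0.00107) = 2.97.

2.97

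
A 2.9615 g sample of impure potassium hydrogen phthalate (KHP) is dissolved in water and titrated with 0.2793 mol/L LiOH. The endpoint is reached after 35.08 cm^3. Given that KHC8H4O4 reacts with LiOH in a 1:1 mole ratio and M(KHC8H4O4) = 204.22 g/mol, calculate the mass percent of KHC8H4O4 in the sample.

67.6%

n(LiOH) = 0.2793 x 0.03508 = 0.009798 mol.
n(KHC8H4O4) = 0.009798 / 1 = 0.009798 mol.
mass of KHC8H4O4 = 0.009798 x 204.22 = 2.001 g.
% purity = 2.001 / 2.9615 x 100 = 67.6%.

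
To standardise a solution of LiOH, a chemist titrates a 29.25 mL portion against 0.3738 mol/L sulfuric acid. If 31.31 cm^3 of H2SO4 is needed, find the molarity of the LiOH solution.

0.800 M

n(H2SO4) delivered = 0.3738 x 0.03131 = 0.01170 mol.
The reaction is 2 LiOH + 1 H2SO4, so n(LiOH) = 0.01170 x 2/1 = 0.02341 mol.
[LiOH] = 0.02341 mol / 0.02925 L = 0.800 M.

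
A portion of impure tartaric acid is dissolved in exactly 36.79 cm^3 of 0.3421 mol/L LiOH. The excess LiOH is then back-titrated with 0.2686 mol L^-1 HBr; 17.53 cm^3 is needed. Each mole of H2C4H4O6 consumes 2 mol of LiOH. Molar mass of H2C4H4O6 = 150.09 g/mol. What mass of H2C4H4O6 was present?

Total n(LiOH) added = 0.3421 x 0.03679 = 0.01259 mol.
n(HBr) used = 0.2686 x 0.01753 = 0.004709 mol, which equals the excess n(LiOH).
So n(LiOH) consumed by the sample = 0.01259 - 0.004709 = 0.007877 mol.
n(H2C4H4O6) = 0.007877 / 2 = 0.003939 mol.
mass = 0.003939 mol x 150.09 g/mol = 0.591 g.

0.591 g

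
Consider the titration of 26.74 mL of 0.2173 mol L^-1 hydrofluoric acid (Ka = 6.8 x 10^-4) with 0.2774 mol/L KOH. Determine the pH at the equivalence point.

8.13

n(HF) = 0.2173 x 0.02674 = 0.005811 mol; V(KOH) at equivalence = 0.005811/0.2774 = 0.02095 L.
At equivalence all the acid is converted to F-; total volume = 0.02674 + 0.02095 = 0.04769 L, so [F-] = 0.005811/0.04769 = 0.1218 M.
Kb = Kw/Ka = 1.0e-14 / 6.8 x 10^-4 = 1.47e-11.
[OH^-] = sqrt(Kb x [F-]) = sqrt(1.47e-11 x 0.1218) = 1.34e-6 M.
pOH = 5.87, so pH = 14.00 - 5.87 = 8.13.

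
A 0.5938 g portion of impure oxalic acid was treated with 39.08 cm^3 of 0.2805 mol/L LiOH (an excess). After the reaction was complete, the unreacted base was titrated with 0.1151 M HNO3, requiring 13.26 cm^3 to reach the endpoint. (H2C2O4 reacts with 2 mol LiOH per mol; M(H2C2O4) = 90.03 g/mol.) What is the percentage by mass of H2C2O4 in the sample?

Total n(LiOH) added = 0.2805 x 0.03908 = 0.01096 mol.
n(HNO3) used = 0.1151 x 0.01326 = 0.001526 mol, which equals the excess n(LiOH).
So n(LiOH) consumed by the sample = 0.01096 - 0.001526 = 0.009436 mol.
n(H2C2O4) = 0.009436 / 2 = 0.004718 mol.
mass H2C2O4 = 0.004718 x 90.03 = 0.4247 g, so %H2C2O4 = 0.4247/0.5938 x 100 = 71.5%.

71.5%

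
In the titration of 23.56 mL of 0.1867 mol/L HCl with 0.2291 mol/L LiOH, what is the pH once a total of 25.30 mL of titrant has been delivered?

12.46

n(acid) = 0.1867 x 0.02356 = 0.004399 mol; n(LiOH) added = 0.2291 x 0.02530 = 0.005796 mol.
Base is in excess by 0.005796 - 0.004399 = 0.001398 mol in a total volume of 0.04886 L.
[OH^-] = 0.001398/0.04886 = 0.02860 M, so pOH = 1.54 and pH = 14.00 - 1.54 = 12.46.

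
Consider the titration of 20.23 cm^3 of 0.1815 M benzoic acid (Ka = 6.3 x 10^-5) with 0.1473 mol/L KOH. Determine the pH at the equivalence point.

8.56

n(C6H5COOH) = 0.1815 x 0.02023 = 0.003672 mol; V(KOH) at equivalence = 0.003672/0.1473 = 0.02493 L.
At equivalence all the acid is converted to C6H5COO-; total volume = 0.02023 + 0.02493 = 0.04516 L, so [C6H5COO-] = 0.003672/0.04516 = 0.08131 M.
Kb = Kw/Ka = 1.0e-14 / 6.3 x 10^-5 = 1.59e-10.
[OH^-] = sqrt(Kb x [C6H5COO-]) = sqrt(1.59e-10 x 0.08131) = 3.59e-6 M.
pOH = 5.44, so pH = 14.00 - 5.44 = 8.56.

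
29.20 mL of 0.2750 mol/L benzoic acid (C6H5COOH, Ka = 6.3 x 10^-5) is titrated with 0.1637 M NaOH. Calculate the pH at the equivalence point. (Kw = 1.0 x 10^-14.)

8.61

n(C6H5COOH) = 0.2750 x 0.02920 = 0.008030 mol; V(NaOH) at equivalence = 0.008030/0.1637 = 0.04905 L.
At equivalence all the acid is converted to C6H5COO-; total volume = 0.02920 + 0.04905 = 0.07825 L, so [C6H5COO-] = 0.008030/0.07825 = 0.1026 M.
Kb = Kw/Ka = 1.0e-14 / 6.3 x 10^-5 = 1.59e-10.
[OH^-] = sqrt(Kb x [C6H5COO-]) = sqrt(1.59e-10 x 0.1026) = 4.04e-6 M.
pOH = 5.39, so pH = 14.00 - 5.39 = 8.61.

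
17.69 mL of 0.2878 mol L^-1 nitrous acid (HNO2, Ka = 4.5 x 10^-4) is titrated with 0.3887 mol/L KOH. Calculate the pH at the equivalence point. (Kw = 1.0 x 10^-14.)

8.28

n(HNO2) = 0.2878 x 0.01769 = 0.005091 mol; V(KOH) at equivalence = 0.005091/0.3887 = 0.01310 L.
At equivalence all the acid is converted to NO2-; total volume = 0.01769 + 0.01310 = 0.03079 L, so [NO2-] = 0.005091/0.03079 = 0.1654 M.
Kb = Kw/Ka = 1.0e-14 / 4.5 x 10^-4 = 2.22e-11.
[OH^-] = sqrt(Kb x [NO2-]) = sqrt(2.22e-11 x 0.1654) = 1.92e-6 M.
pOH = 5.72, so pH = 14.00 - 5.72 = 8.28.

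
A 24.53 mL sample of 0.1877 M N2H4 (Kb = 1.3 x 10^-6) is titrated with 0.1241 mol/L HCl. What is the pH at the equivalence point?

n(N2H4) = 0.1877 x 0.02453 = 0.004604 mol; V(HCl) at equivalence = 0.004604/0.1241 = 0.03710 L.
At equivalence the base is fully converted to N2H5+; total volume = 0.06163 L, so [N2H5+] = 0.004604/0.06163 = 0.07471 M.
Ka(N2H5+) = Kw/Kb = 1.0e-14 / 1.3 x 10^-6 = 7.69e-9.
[H^+] = sqrt(Ka x [N2H5+]) = sqrt(7.69e-9 x 0.07471) = 2.40e-5 M.
pH = -log(2.40e-5) = 4.62.

4.62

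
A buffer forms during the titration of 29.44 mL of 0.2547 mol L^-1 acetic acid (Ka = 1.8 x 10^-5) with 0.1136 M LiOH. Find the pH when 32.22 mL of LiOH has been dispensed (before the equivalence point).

4.72

Initial n(CH3COOH) = 0.2547 x 0.02944 = 0.007498 mol.
n(LiOH) added = 0.1136 x 0.03222 = 0.003660 mol, converting that many moles of CH3COOH to CH3COO-.
Remaining n(CH3COOH) = 0.003838 mol; n(CH3COO-) = 0.003660 mol.
By Henderson-Hasselbalch, pH = pKa + log([A^-]/[HA]) = 4.74 + log(0.003660/0.003838) = 4.74 + (-0.02) = 4.72.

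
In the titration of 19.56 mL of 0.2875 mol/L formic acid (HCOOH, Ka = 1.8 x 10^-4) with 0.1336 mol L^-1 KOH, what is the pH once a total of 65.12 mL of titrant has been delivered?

n(acid) = 0.2875 x 0.01956 = 0.005623 mol; n(KOH) added = 0.1336 x 0.06512 = 0.008700 mol.
Base is in excess by 0.008700 - 0.005623 = 0.003077 mol in a total volume of 0.08468 L.
[OH^-] = 0.003077/0.08468 = 0.03633 M, so pOH = 1.44 and pH = 14.00 - 1.44 = 12.56.

12.56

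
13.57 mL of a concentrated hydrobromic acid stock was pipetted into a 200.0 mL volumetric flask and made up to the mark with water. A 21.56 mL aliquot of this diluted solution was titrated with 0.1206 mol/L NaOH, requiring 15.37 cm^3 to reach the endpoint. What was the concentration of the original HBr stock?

n(NaOH) = 0.1206 x 0.01537 = 0.001854 mol.
n(HBr) in the aliquot = 0.001854 mol.
[diluted HBr] = 0.001854 / 0.02156 = 0.08598 M.
Dilution factor = 200.0/13.57 = 14.74, so [stock] = 0.08598 x 14.74 = 1.27 M.

1.27 M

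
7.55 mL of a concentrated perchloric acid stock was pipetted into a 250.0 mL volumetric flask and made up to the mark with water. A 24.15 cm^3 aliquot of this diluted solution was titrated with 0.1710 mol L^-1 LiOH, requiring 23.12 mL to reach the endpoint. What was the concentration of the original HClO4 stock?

5.42 M

n(LiOH) = 0.1710 x 0.02312 = 0.003954 mol.
n(HClO4) in the aliquot = 0.003954 mol.
[diluted HClO4] = 0.003954 / 0.02415 = 0.1637 M.
Dilution factor = 250.0/7.550 = 33.11, so [stock] = 0.1637 x 33.11 = 5.42 M.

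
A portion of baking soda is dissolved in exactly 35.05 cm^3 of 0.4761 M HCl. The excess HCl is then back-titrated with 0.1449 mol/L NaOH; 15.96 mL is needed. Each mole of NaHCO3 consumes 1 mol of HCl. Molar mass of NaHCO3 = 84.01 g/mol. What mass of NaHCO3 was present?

1.21 g

Total n(HCl) added = 0.4761 x 0.03505 = 0.01669 mol.
n(NaOH) used = 0.1449 x 0.01596 = 0.002313 mol, which equals the excess n(HCl).
So n(HCl) consumed by the sample = 0.01669 - 0.002313 = 0.01437 mol.
n(NaHCO3) = 0.01437 / 1 = 0.01437 mol.
mass = 0.01437 mol x 84.01 g/mol = 1.21 g.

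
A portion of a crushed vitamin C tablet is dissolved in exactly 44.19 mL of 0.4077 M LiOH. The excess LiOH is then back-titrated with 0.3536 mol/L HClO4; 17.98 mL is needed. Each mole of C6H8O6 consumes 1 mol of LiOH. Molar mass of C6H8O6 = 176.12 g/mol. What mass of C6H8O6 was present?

2.05 g

Total n(LiOH) added = 0.4077 x 0.04419 = 0.01802 mol.
n(HClO4) used = 0.3536 x 0.01798 = 0.006358 mol, which equals the excess n(LiOH).
So n(LiOH) consumed by the sample = 0.01802 - 0.006358 = 0.01166 mol.
n(C6H8O6) = 0.01166 / 1 = 0.01166 mol.
mass = 0.01166 mol x 176.12 g/mol = 2.05 g.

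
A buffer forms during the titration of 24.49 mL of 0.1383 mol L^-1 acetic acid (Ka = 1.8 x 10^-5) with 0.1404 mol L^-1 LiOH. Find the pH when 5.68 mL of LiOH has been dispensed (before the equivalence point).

Initial n(CH3COOH) = 0.1383 x 0.02449 = 0.003387 mol.
n(LiOH) added = 0.1404 x 0.005680 = 0.0007975 mol, converting that many moles of CH3COOH to CH3COO-.
Remaining n(CH3COOH) = 0.002589 mol; n(CH3COO-) = 0.0007975 mol.
By Henderson-Hasselbalch, pH = pKa + log([A^-]/[HA]) = 4.74 + log(0.0007975/0.002589) = 4.74 + (-0.51) = 4.23.

4.23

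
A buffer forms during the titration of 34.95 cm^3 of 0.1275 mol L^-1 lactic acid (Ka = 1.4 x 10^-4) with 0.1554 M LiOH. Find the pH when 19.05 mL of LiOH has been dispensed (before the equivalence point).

4.15

Initial n(HC3H5O3) = 0.1275 x 0.03495 = 0.004456 mol.
n(LiOH) added = 0.1554 x 0.01905 = 0.002960 mol, converting that many moles of HC3H5O3 to C3H5O3-.
Remaining n(HC3H5O3) = 0.001496 mol; n(C3H5O3-) = 0.002960 mol.
By Henderson-Hasselbalch, pH = pKa + log([A^-]/[HA]) = 3.85 + log(0.002960/0.001496) = 3.85 + (+0.30) = 4.15.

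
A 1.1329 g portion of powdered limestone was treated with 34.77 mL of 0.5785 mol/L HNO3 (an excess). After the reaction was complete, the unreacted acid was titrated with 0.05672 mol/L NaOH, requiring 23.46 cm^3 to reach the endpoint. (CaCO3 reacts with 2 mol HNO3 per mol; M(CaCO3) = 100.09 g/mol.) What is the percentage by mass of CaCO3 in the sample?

Total n(HNO3) added = 0.5785 x 0.03477 = 0.02011 mol.
n(NaOH) used = 0.05672 x 0.02346 = 0.001331 mol, which equals the excess n(HNO3).
So n(HNO3) consumed by the sample = 0.02011 - 0.001331 = 0.01878 mol.
n(CaCO3) = 0.01878 / 2 = 0.009392 mol.
mass CaCO3 = 0.009392 x 100.09 = 0.9400 g, so %CaCO3 = 0.9400/1.1329 x 100 = 83.0%.

83.0%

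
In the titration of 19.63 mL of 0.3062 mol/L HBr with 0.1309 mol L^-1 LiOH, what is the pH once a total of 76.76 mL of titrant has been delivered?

n(acid) = 0.3062 x 0.01963 = 0.006011 mol; n(LiOH) added = 0.1309 x 0.07676 = 0.01005 mol.
Base is in excess by 0.01005 - 0.006011 = 0.004037 mol in a total volume of 0.09639 L.
[OH^-] = 0.004037/0.09639 = 0.04188 M, so pOH = 1.38 and pH = 14.00 - 1.38 = 12.62.

12.62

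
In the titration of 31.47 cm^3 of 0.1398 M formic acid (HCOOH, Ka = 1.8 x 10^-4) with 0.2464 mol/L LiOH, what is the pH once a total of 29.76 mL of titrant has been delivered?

n(acid) = 0.1398 x 0.03147 = 0.004400 mol; n(LiOH) added = 0.2464 x 0.02976 = 0.007333 mol.
Base is in excess by 0.007333 - 0.004400 = 0.002933 mol in a total volume of 0.06123 L.
[OH^-] = 0.002933/0.06123 = 0.04791 M, so pOH = 1.32 and pH = 14.00 - 1.32 = 12.68.

12.68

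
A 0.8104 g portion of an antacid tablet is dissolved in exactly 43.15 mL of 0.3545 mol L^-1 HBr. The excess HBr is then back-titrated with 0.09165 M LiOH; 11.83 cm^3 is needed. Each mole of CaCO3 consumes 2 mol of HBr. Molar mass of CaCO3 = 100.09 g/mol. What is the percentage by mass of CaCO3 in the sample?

Total n(HBr) added = 0.3545 x 0.04315 = 0.01530 mol.
n(LiOH) used = 0.09165 x 0.01183 = 0.001084 mol, which equals the excess n(HBr).
So n(HBr) consumed by the sample = 0.01530 - 0.001084 = 0.01421 mol.
n(CaCO3) = 0.01421 / 2 = 0.007106 mol.
mass CaCO3 = 0.007106 x 100.09 = 0.7113 g, so %CaCO3 = 0.7113/0.8104 x 100 = 87.8%.

87.8%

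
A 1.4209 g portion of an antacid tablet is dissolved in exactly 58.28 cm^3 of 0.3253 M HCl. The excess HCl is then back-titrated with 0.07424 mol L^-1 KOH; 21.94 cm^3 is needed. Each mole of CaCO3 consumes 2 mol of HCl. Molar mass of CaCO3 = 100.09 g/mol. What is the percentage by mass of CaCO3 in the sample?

61.0%

Total n(HCl) added = 0.3253 x 0.05828 = 0.01896 mol.
n(KOH) used = 0.07424 x 0.02194 = 0.001629 mol, which equals the excess n(HCl).
So n(HCl) consumed by the sample = 0.01896 - 0.001629 = 0.01733 mol.
n(CaCO3) = 0.01733 / 2 = 0.008665 mol.
mass CaCO3 = 0.008665 x 100.09 = 0.8673 g, so %CaCO3 = 0.8673/1.4209 x 100 = 61.0%.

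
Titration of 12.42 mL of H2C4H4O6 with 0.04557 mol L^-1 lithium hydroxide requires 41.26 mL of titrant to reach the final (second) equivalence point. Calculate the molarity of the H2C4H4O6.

n(LiOH) = 0.04557 x 0.04126 = 0.001880 mol.
At the final (second) equivalence point, 2 mol OH^- react per mol H2C4H4O6, so n(H2C4H4O6) = 0.001880 / 2 = 0.0009401 mol.
[H2C4H4O6] = 0.0009401 / 0.01242 L = 0.0757 M.

0.0757 M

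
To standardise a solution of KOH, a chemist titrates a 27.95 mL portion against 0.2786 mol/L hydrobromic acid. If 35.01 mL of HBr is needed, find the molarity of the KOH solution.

n(HBr) delivered = 0.2786 x 0.03501 = 0.009754 mol.
For a 1:1 reaction, n(KOH) = 0.009754 mol.
[KOH] = 0.009754 mol / 0.02795 L = 0.349 M.

0.349 M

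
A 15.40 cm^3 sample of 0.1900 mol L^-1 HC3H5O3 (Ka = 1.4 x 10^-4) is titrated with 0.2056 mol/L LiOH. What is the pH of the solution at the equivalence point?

8.42

n(HC3H5O3) = 0.1900 x 0.01540 = 0.002926 mol; V(LiOH) at equivalence = 0.002926/0.2056 = 0.01423 L.
At equivalence all the acid is converted to C3H5O3-; total volume = 0.01540 + 0.01423 = 0.02963 L, so [C3H5O3-] = 0.002926/0.02963 = 0.09875 M.
Kb = Kw/Ka = 1.0e-14 / 1.4 x 10^-4 = 7.14e-11.
[OH^-] = sqrt(Kb x [C3H5O3-]) = sqrt(7.14e-11 x 0.09875) = 2.66e-6 M.
pOH = 5.58, so pH = 14.00 - 5.58 = 8.42.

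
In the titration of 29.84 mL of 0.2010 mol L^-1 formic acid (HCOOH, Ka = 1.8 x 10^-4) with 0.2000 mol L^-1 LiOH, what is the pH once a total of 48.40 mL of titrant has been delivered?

n(acid) = 0.2010 x 0.02984 = 0.005998 mol; n(LiOH) added = 0.2000 x 0.04840 = 0.009680 mol.
Base is in excess by 0.009680 - 0.005998 = 0.003682 mol in a total volume of 0.07824 L.
[OH^-] = 0.003682/0.07824 = 0.04706 M, so pOH = 1.33 and pH = 14.00 - 1.33 = 12.67.

12.67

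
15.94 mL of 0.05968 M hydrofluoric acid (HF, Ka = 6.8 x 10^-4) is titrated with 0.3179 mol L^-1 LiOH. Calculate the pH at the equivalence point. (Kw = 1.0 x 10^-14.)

n(HF) = 0.05968 x 0.01594 = 0.0009513 mol; V(LiOH) at equivalence = 0.0009513/0.3179 = 0.002992 L.
At equivalence all the acid is converted to F-; total volume = 0.01594 + 0.002992 = 0.01893 L, so [F-] = 0.0009513/0.01893 = 0.05025 M.
Kb = Kw/Ka = 1.0e-14 / 6.8 x 10^-4 = 1.47e-11.
[OH^-] = sqrt(Kb x [F-]) = sqrt(1.47e-11 x 0.05025) = 8.60e-7 M.
pOH = 6.07, so pH = 14.00 - 6.07 = 7.93.

7.93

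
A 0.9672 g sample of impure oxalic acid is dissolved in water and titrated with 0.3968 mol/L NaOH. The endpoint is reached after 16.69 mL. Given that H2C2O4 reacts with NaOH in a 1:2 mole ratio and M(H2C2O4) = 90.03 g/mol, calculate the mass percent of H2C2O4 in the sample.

30.8%

n(NaOH) = 0.3968 x 0.01669 = 0.006623 mol.
n(H2C2O4) = 0.006623 / 2 = 0.003311 mol.
mass of H2C2O4 = 0.003311 x 90.03 = 0.2981 g.
% purity = 0.2981 / 0.9672 x 100 = 30.8%.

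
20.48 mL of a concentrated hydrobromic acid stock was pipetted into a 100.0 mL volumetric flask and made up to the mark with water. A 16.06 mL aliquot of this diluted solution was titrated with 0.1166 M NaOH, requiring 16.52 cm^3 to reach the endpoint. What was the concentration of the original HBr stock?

0.586 M

n(NaOH) = 0.1166 x 0.01652 = 0.001926 mol.
n(HBr) in the aliquot = 0.001926 mol.
[diluted HBr] = 0.001926 / 0.01606 = 0.1199 M.
Dilution factor = 100.0/20.48 = 4.883, so [stock] = 0.1199 x 4.883 = 0.586 M.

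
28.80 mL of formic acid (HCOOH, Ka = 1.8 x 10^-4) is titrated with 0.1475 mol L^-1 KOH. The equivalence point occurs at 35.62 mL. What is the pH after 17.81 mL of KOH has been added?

17.81 mL is exactly half the equivalence volume (35.62/2), i.e. the half-equivalence point.
There, n(HA) = n(A^-), so pH = pKa = -log(1.8 x 10^-4) = 3.74.

3.74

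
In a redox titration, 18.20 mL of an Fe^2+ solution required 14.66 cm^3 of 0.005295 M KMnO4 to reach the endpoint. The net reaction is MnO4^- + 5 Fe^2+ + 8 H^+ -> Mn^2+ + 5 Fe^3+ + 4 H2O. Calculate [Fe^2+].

0.0213 M

n(KMnO4) = 0.005295 x 0.01466 = 7.762e-5 mol.
From the balanced equation, 1 mol KMnO4 reacts with 5 mol Fe^2+, so n(Fe^2+) = 7.762e-5 x 5/1 = 0.0003881 mol.
[Fe^2+] = 0.0003881 / 0.01820 L = 0.0213 M.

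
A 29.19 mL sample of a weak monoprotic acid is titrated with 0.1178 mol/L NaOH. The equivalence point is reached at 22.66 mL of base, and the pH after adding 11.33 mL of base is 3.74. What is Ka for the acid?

1.8 x 10^-4

11.33 mL is half of the equivalence volume, so this is the half-equivalence point where [HA] = [A^-].
At half-equivalence pH = pKa, so pKa = 3.74.
Ka = 10^(-3.74) = 1.8 x 10^-4.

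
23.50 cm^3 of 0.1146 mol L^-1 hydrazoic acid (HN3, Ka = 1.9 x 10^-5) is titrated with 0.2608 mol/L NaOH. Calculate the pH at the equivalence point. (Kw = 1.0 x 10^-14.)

8.81

n(HN3) = 0.1146 x 0.02350 = 0.002693 mol; V(NaOH) at equivalence = 0.002693/0.2608 = 0.01033 L.
At equivalence all the acid is converted to N3-; total volume = 0.02350 + 0.01033 = 0.03383 L, so [N3-] = 0.002693/0.03383 = 0.07962 M.
Kb = Kw/Ka = 1.0e-14 / 1.9 x 10^-5 = 5.26e-10.
[OH^-] = sqrt(Kb x [N3-]) = sqrt(5.26e-10 x 0.07962) = 6.47e-6 M.
pOH = 5.19, so pH = 14.00 - 5.19 = 8.81.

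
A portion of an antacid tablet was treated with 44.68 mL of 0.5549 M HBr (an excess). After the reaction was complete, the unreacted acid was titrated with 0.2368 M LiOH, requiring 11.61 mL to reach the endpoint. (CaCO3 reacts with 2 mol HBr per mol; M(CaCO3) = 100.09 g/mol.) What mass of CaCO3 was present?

Total n(HBr) added = 0.5549 x 0.04468 = 0.02479 mol.
n(LiOH) used = 0.2368 x 0.01161 = 0.002749 mol, which equals the excess n(HBr).
So n(HBr) consumed by the sample = 0.02479 - 0.002749 = 0.02204 mol.
n(CaCO3) = 0.02204 / 2 = 0.01102 mol.
mass = 0.01102 mol x 100.09 g/mol = 1.10 g.

1.10 g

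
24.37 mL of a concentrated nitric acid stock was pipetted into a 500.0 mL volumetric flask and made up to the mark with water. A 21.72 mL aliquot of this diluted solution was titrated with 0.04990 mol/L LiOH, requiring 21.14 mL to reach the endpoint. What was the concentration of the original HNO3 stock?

n(LiOH) = 0.04990 x 0.02114 = 0.001055 mol.
n(HNO3) in the aliquot = 0.001055 mol.
[diluted HNO3] = 0.001055 / 0.02172 = 0.04857 M.
Dilution factor = 500.0/24.37 = 20.52, so [stock] = 0.04857 x 20.52 = 0.996 M.

0.996 M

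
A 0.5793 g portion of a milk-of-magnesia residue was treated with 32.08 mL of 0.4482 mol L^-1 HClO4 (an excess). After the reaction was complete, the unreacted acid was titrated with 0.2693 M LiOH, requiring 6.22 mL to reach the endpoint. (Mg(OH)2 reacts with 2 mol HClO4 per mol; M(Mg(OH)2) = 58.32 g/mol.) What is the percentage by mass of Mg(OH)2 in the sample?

63.9%

Total n(HClO4) added = 0.4482 x 0.03208 = 0.01438 mol.
n(LiOH) used = 0.2693 x 0.006220 = 0.001675 mol, which equals the excess n(HClO4).
So n(HClO4) consumed by the sample = 0.01438 - 0.001675 = 0.01270 mol.
n(Mg(OH)2) = 0.01270 / 2 = 0.006352 mol.
mass Mg(OH)2 = 0.006352 x 58.32 = 0.3704 g, so %Mg(OH)2 = 0.3704/0.5793 x 100 = 63.9%.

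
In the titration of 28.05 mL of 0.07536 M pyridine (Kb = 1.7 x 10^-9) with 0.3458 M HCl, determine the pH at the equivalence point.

n(C5H5N) = 0.07536 x 0.02805 = 0.002114 mol; V(HCl) at equivalence = 0.002114/0.3458 = 0.006113 L.
At equivalence the base is fully converted to C5H5NH+; total volume = 0.03416 L, so [C5H5NH+] = 0.002114/0.03416 = 0.06188 M.
Ka(C5H5NH+) = Kw/Kb = 1.0e-14 / 1.7 x 10^-9 = 5.88e-6.
[H^+] = sqrt(Ka x [C5H5NH+]) = sqrt(5.88e-6 x 0.06188) = 0.000603 M.
pH = -log(0.000603) = 3.22.

3.22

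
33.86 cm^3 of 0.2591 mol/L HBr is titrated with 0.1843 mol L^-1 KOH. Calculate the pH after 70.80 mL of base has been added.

n(acid) = 0.2591 x 0.03386 = 0.008773 mol; n(KOH) added = 0.1843 x 0.07080 = 0.01305 mol.
Base is in excess by 0.01305 - 0.008773 = 0.004275 mol in a total volume of 0.1047 L.
[OH^-] = 0.004275/0.1047 = 0.04085 M, so pOH = 1.39 and pH = 14.00 - 1.39 = 12.61.

12.61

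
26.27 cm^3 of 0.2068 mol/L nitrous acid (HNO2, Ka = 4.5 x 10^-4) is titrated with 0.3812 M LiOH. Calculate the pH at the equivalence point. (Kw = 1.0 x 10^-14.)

8.24

n(HNO2) = 0.2068 x 0.02627 = 0.005433 mol; V(LiOH) at equivalence = 0.005433/0.3812 = 0.01425 L.
At equivalence all the acid is converted to NO2-; total volume = 0.02627 + 0.01425 = 0.04052 L, so [NO2-] = 0.005433/0.04052 = 0.1341 M.
Kb = Kw/Ka = 1.0e-14 / 4.5 x 10^-4 = 2.22e-11.
[OH^-] = sqrt(Kb x [NO2-]) = sqrt(2.22e-11 x 0.1341) = 1.73e-6 M.
pOH = 5.76, so pH = 14.00 - 5.76 = 8.24.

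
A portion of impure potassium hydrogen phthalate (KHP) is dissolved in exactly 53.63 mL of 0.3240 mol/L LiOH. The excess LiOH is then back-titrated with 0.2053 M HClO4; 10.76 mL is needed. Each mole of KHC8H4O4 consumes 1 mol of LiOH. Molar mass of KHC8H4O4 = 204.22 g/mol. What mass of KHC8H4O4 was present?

Total n(LiOH) added = 0.3240 x 0.05363 = 0.01738 mol.
n(HClO4) used = 0.2053 x 0.01076 = 0.002209 mol, which equals the excess n(LiOH).
So n(LiOH) consumed by the sample = 0.01738 - 0.002209 = 0.01517 mol.
n(KHC8H4O4) = 0.01517 / 1 = 0.01517 mol.
mass = 0.01517 mol x 204.22 g/mol = 3.10 g.

3.10 g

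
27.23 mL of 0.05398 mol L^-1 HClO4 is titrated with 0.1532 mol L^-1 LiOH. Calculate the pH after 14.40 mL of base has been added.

n(acid) = 0.05398 x 0.02723 = 0.001470 mol; n(LiOH) added = 0.1532 x 0.01440 = 0.002206 mol.
Base is in excess by 0.002206 - 0.001470 = 0.0007362 mol in a total volume of 0.04163 L.
[OH^-] = 0.0007362/0.04163 = 0.01768 M, so pOH = 1.75 and pH = 14.00 - 1.75 = 12.25.

12.25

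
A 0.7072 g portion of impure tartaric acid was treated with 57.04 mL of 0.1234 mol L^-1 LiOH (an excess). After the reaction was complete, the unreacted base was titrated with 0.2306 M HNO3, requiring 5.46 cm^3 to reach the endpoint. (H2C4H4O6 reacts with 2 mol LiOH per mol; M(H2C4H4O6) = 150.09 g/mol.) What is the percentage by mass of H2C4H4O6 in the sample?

Total n(LiOH) added = 0.1234 x 0.05704 = 0.007039 mol.
n(HNO3) used = 0.2306 x 0.005460 = 0.001259 mol, which equals the excess n(LiOH).
So n(LiOH) consumed by the sample = 0.007039 - 0.001259 = 0.005780 mol.
n(H2C4H4O6) = 0.005780 / 2 = 0.002890 mol.
mass H2C4H4O6 = 0.002890 x 150.09 = 0.4337 g, so %H2C4H4O6 = 0.4337/0.7072 x 100 = 61.3%.

61.3%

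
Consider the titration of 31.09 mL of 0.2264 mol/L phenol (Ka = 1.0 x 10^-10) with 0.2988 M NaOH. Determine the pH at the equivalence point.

11.55

n(C6H5OH) = 0.2264 x 0.03109 = 0.007039 mol; V(NaOH) at equivalence = 0.007039/0.2988 = 0.02356 L.
At equivalence all the acid is converted to C6H5O-; total volume = 0.03109 + 0.02356 = 0.05465 L, so [C6H5O-] = 0.007039/0.05465 = 0.1288 M.
Kb = Kw/Ka = 1.0e-14 / 1.0 x 10^-10 = 0.000100.
[OH^-] = sqrt(Kb x [C6H5O-]) = sqrt(0.000100 x 0.1288) = 0.00359 M.
pOH = 2.45, so pH = 14.00 - 2.45 = 11.55.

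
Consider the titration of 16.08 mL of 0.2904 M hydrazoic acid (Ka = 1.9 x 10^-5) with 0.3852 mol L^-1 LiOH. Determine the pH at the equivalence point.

n(HN3) = 0.2904 x 0.01608 = 0.004670 mol; V(LiOH) at equivalence = 0.004670/0.3852 = 0.01212 L.
At equivalence all the acid is converted to N3-; total volume = 0.01608 + 0.01212 = 0.02820 L, so [N3-] = 0.004670/0.02820 = 0.1656 M.
Kb = Kw/Ka = 1.0e-14 / 1.9 x 10^-5 = 5.26e-10.
[OH^-] = sqrt(Kb x [N3-]) = sqrt(5.26e-10 x 0.1656) = 9.34e-6 M.
pOH = 5.03, so pH = 14.00 - 5.03 = 8.97.

8.97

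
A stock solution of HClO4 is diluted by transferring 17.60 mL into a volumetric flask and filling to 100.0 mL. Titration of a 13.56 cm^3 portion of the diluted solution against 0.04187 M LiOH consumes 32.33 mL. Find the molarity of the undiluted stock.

0.567 M

n(LiOH) = 0.04187 x 0.03233 = 0.001354 mol.
n(HClO4) in the aliquot = 0.001354 mol.
[diluted HClO4] = 0.001354 / 0.01356 = 0.09983 M.
Dilution factor = 100.0/17.60 = 5.682, so [stock] = 0.09983 x 5.682 = 0.567 M.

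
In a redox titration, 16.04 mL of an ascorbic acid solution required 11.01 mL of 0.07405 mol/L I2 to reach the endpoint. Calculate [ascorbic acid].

n(I2) = 0.07405 x 0.01101 = 0.0008153 mol.
From the balanced equation, 1 mol I2 reacts with 1 mol ascorbic acid, so n(ascorbic acid) = 0.0008153 x 1/1 = 0.0008153 mol.
[ascorbic acid] = 0.0008153 / 0.01604 L = 0.0508 M.

0.0508 M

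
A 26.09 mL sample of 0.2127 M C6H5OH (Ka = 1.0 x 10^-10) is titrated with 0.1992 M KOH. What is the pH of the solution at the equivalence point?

11.51

n(C6H5OH) = 0.2127 x 0.02609 = 0.005549 mol; V(KOH) at equivalence = 0.005549/0.1992 = 0.02786 L.
At equivalence all the acid is converted to C6H5O-; total volume = 0.02609 + 0.02786 = 0.05395 L, so [C6H5O-] = 0.005549/0.05395 = 0.1029 M.
Kb = Kw/Ka = 1.0e-14 / 1.0 x 10^-10 = 0.000100.
[OH^-] = sqrt(Kb x [C6H5O-]) = sqrt(0.000100 x 0.1029) = 0.00321 M.
pOH = 2.49, so pH = 14.00 - 2.49 = 11.51.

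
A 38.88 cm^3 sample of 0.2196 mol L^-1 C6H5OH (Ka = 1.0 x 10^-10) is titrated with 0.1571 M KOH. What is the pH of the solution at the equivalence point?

11.48

n(C6H5OH) = 0.2196 x 0.03888 = 0.008538 mol; V(KOH) at equivalence = 0.008538/0.1571 = 0.05435 L.
At equivalence all the acid is converted to C6H5O-; total volume = 0.03888 + 0.05435 = 0.09323 L, so [C6H5O-] = 0.008538/0.09323 = 0.09158 M.
Kb = Kw/Ka = 1.0e-14 / 1.0 x 10^-10 = 0.000100.
[OH^-] = sqrt(Kb x [C6H5O-]) = sqrt(0.000100 x 0.09158) = 0.00303 M.
pOH = 2.52, so pH = 14.00 - 2.52 = 11.48.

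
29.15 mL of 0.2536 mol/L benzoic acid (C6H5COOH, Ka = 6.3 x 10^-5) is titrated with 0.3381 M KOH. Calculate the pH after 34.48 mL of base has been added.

12.83

n(acid) = 0.2536 x 0.02915 = 0.007392 mol; n(KOH) added = 0.3381 x 0.03448 = 0.01166 mol.
Base is in excess by 0.01166 - 0.007392 = 0.004265 mol in a total volume of 0.06363 L.
[OH^-] = 0.004265/0.06363 = 0.06703 M, so pOH = 1.17 and pH = 14.00 - 1.17 = 12.83.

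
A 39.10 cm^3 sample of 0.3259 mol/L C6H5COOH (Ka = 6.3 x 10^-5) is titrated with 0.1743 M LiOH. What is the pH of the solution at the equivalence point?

n(C6H5COOH) = 0.3259 x 0.03910 = 0.01274 mol; V(LiOH) at equivalence = 0.01274/0.1743 = 0.07311 L.
At equivalence all the acid is converted to C6H5COO-; total volume = 0.03910 + 0.07311 = 0.1122 L, so [C6H5COO-] = 0.01274/0.1122 = 0.1136 M.
Kb = Kw/Ka = 1.0e-14 / 6.3 x 10^-5 = 1.59e-10.
[OH^-] = sqrt(Kb x [C6H5COO-]) = sqrt(1.59e-10 x 0.1136) = 4.25e-6 M.
pOH = 5.37, so pH = 14.00 - 5.37 = 8.63.

8.63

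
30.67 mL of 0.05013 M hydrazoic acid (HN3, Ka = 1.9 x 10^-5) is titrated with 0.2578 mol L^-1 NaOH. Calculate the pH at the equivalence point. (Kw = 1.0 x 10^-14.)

8.67

n(HN3) = 0.05013 x 0.03067 = 0.001537 mol; V(NaOH) at equivalence = 0.001537/0.2578 = 0.005964 L.
At equivalence all the acid is converted to N3-; total volume = 0.03067 + 0.005964 = 0.03663 L, so [N3-] = 0.001537/0.03663 = 0.04197 M.
Kb = Kw/Ka = 1.0e-14 / 1.9 x 10^-5 = 5.26e-10.
[OH^-] = sqrt(Kb x [N3-]) = sqrt(5.26e-10 x 0.04197) = 4.70e-6 M.
pOH = 5.33, so pH = 14.00 - 5.33 = 8.67.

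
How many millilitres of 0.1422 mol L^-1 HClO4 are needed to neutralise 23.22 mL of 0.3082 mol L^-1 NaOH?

50.3 mL

n(NaOH) = 0.3082 mol/L x 0.02322 L = 0.007156 mol.
At equivalence n(HClO4) = n(NaOH) = 0.007156 mol.
V(HClO4) = 0.007156 / 0.1422 = 0.05033 L = 50.3 mL.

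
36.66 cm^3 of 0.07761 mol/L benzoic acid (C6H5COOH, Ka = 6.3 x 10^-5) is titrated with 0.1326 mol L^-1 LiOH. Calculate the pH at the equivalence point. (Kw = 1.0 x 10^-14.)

n(C6H5COOH) = 0.07761 x 0.03666 = 0.002845 mol; V(LiOH) at equivalence = 0.002845/0.1326 = 0.02146 L.
At equivalence all the acid is converted to C6H5COO-; total volume = 0.03666 + 0.02146 = 0.05812 L, so [C6H5COO-] = 0.002845/0.05812 = 0.04896 M.
Kb = Kw/Ka = 1.0e-14 / 6.3 x 10^-5 = 1.59e-10.
[OH^-] = sqrt(Kb x [C6H5COO-]) = sqrt(1.59e-10 x 0.04896) = 2.79e-6 M.
pOH = 5.55, so pH = 14.00 - 5.55 = 8.45.

8.45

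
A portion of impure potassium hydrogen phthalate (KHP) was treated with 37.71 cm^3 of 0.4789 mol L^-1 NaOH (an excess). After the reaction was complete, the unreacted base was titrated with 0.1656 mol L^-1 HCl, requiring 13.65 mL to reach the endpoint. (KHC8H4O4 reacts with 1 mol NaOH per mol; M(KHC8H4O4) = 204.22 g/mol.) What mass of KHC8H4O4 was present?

Total n(NaOH) added = 0.4789 x 0.03771 = 0.01806 mol.
n(HCl) used = 0.1656 x 0.01365 = 0.002260 mol, which equals the excess n(NaOH).
So n(NaOH) consumed by the sample = 0.01806 - 0.002260 = 0.01580 mol.
n(KHC8H4O4) = 0.01580 / 1 = 0.01580 mol.
mass = 0.01580 mol x 204.22 g/mol = 3.23 g.

3.23 g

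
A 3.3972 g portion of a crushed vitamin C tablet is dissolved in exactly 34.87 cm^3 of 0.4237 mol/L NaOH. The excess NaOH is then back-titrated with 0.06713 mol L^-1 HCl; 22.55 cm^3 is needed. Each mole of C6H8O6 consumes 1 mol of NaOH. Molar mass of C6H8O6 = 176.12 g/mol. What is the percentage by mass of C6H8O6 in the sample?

68.7%

Total n(NaOH) added = 0.4237 x 0.03487 = 0.01477 mol.
n(HCl) used = 0.06713 x 0.02255 = 0.001514 mol, which equals the excess n(NaOH).
So n(NaOH) consumed by the sample = 0.01477 - 0.001514 = 0.01326 mol.
n(C6H8O6) = 0.01326 / 1 = 0.01326 mol.
mass C6H8O6 = 0.01326 x 176.12 = 2.335 g, so %C6H8O6 = 2.335/3.3972 x 100 = 68.7%.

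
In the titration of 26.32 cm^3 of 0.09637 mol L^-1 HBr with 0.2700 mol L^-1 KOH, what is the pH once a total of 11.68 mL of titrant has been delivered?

12.21

n(acid) = 0.09637 x 0.02632 = 0.002536 mol; n(KOH) added = 0.2700 x 0.01168 = 0.003154 mol.
Base is in excess by 0.003154 - 0.002536 = 0.0006171 mol in a total volume of 0.03800 L.
[OH^-] = 0.0006171/0.03800 = 0.01624 M, so pOH = 1.79 and pH = 14.00 - 1.79 = 12.21.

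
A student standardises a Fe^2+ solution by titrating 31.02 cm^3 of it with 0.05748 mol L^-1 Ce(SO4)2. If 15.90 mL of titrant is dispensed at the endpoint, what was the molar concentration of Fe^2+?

0.0295 M

n(Ce(SO4)2) = 0.05748 x 0.01590 = 0.0009139 mol.
From the balanced equation, 1 mol Ce(SO4)2 reacts with 1 mol Fe^2+, so n(Fe^2+) = 0.0009139 x 1/1 = 0.0009139 mol.
[Fe^2+] = 0.0009139 / 0.03102 L = 0.0295 M.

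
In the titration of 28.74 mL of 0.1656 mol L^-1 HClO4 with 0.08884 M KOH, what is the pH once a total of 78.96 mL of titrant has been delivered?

12.32

n(acid) = 0.1656 x 0.02874 = 0.004759 mol; n(KOH) added = 0.08884 x 0.07896 = 0.007015 mol.
Base is in excess by 0.007015 - 0.004759 = 0.002255 mol in a total volume of 0.1077 L.
[OH^-] = 0.002255/0.1077 = 0.02094 M, so pOH = 1.68 and pH = 14.00 - 1.68 = 12.32.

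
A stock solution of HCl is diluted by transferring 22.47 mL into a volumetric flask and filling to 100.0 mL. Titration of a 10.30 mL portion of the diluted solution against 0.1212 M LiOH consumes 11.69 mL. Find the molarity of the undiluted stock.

n(LiOH) = 0.1212 x 0.01169 = 0.001417 mol.
n(HCl) in the aliquot = 0.001417 mol.
[diluted HCl] = 0.001417 / 0.01030 = 0.1376 M.
Dilution factor = 100.0/22.47 = 4.450, so [stock] = 0.1376 x 4.450 = 0.612 M.

0.612 M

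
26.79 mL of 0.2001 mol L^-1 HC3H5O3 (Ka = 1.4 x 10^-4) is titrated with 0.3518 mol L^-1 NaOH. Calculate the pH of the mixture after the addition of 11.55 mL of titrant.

4.35

Initial n(HC3H5O3) = 0.2001 x 0.02679 = 0.005361 mol.
n(NaOH) added = 0.3518 x 0.01155 = 0.004063 mol, converting that many moles of HC3H5O3 to C3H5O3-.
Remaining n(HC3H5O3) = 0.001297 mol; n(C3H5O3-) = 0.004063 mol.
By Henderson-Hasselbalch, pH = pKa + log([A^-]/[HA]) = 3.85 + log(0.004063/0.001297) = 3.85 + (+0.50) = 4.35.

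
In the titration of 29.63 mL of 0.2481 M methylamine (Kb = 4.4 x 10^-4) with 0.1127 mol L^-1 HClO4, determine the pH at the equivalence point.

n(CH3NH2) = 0.2481 x 0.02963 = 0.007351 mol; V(HClO4) at equivalence = 0.007351/0.1127 = 0.06523 L.
At equivalence the base is fully converted to CH3NH3+; total volume = 0.09486 L, so [CH3NH3+] = 0.007351/0.09486 = 0.07750 M.
Ka(CH3NH3+) = Kw/Kb = 1.0e-14 / 4.4 x 10^-4 = 2.27e-11.
[H^+] = sqrt(Ka x [CH3NH3+]) = sqrt(2.27e-11 x 0.07750) = 1.33e-6 M.
pH = -log(1.33e-6) = 5.88.

5.88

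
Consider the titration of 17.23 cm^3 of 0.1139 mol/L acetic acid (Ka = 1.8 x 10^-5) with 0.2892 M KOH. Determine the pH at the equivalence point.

n(CH3COOH) = 0.1139 x 0.01723 = 0.001962 mol; V(KOH) at equivalence = 0.001962/0.2892 = 0.006786 L.
At equivalence all the acid is converted to CH3COO-; total volume = 0.01723 + 0.006786 = 0.02402 L, so [CH3COO-] = 0.001962/0.02402 = 0.08172 M.
Kb = Kw/Ka = 1.0e-14 / 1.8 x 10^-5 = 5.56e-10.
[OH^-] = sqrt(Kb x [CH3COO-]) = sqrt(5.56e-10 x 0.08172) = 6.74e-6 M.
pOH = 5.17, so pH = 14.00 - 5.17 = 8.83.

8.83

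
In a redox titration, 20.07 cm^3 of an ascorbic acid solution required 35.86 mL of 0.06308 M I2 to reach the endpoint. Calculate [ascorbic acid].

n(I2) = 0.06308 x 0.03586 = 0.002262 mol.
From the balanced equation, 1 mol I2 reacts with 1 mol ascorbic acid, so n(ascorbic acid) = 0.002262 x 1/1 = 0.002262 mol.
[ascorbic acid] = 0.002262 / 0.02007 L = 0.113 M.

0.113 M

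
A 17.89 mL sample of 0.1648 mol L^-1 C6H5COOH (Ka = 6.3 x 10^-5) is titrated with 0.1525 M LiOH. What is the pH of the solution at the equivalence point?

n(C6H5COOH) = 0.1648 x 0.01789 = 0.002948 mol; V(LiOH) at equivalence = 0.002948/0.1525 = 0.01933 L.
At equivalence all the acid is converted to C6H5COO-; total volume = 0.01789 + 0.01933 = 0.03722 L, so [C6H5COO-] = 0.002948/0.03722 = 0.07921 M.
Kb = Kw/Ka = 1.0e-14 / 6.3 x 10^-5 = 1.59e-10.
[OH^-] = sqrt(Kb x [C6H5COO-]) = sqrt(1.59e-10 x 0.07921) = 3.55e-6 M.
pOH = 5.45, so pH = 14.00 - 5.45 = 8.55.

8.55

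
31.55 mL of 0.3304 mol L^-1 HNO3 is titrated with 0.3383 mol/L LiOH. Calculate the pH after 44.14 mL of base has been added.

12.77

n(acid) = 0.3304 x 0.03155 = 0.01042 mol; n(LiOH) added = 0.3383 x 0.04414 = 0.01493 mol.
Base is in excess by 0.01493 - 0.01042 = 0.004508 mol in a total volume of 0.07569 L.
[OH^-] = 0.004508/0.07569 = 0.05956 M, so pOH = 1.23 and pH = 14.00 - 1.23 = 12.77.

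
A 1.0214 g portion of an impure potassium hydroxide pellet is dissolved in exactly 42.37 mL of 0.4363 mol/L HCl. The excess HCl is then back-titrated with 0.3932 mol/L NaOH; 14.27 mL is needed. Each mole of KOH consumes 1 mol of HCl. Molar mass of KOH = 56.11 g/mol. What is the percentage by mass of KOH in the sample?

70.7%

Total n(HCl) added = 0.4363 x 0.04237 = 0.01849 mol.
n(NaOH) used = 0.3932 x 0.01427 = 0.005611 mol, which equals the excess n(HCl).
So n(HCl) consumed by the sample = 0.01849 - 0.005611 = 0.01288 mol.
n(KOH) = 0.01288 / 1 = 0.01288 mol.
mass KOH = 0.01288 x 56.11 = 0.7224 g, so %KOH = 0.7224/1.0214 x 100 = 70.7%.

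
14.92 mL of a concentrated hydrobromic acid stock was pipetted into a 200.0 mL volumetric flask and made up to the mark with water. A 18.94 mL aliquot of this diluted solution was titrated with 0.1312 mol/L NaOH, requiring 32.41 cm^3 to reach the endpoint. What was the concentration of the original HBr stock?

n(NaOH) = 0.1312 x 0.03241 = 0.004252 mol.
n(HBr) in the aliquot = 0.004252 mol.
[diluted HBr] = 0.004252 / 0.01894 = 0.2245 M.
Dilution factor = 200.0/14.92 = 13.40, so [stock] = 0.2245 x 13.40 = 3.01 M.

3.01 M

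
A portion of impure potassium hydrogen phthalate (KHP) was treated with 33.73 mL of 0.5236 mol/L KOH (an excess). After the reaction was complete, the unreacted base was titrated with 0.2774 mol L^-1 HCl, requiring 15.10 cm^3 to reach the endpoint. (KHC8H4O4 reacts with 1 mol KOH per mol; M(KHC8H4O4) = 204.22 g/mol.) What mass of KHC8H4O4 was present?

2.75 g

Total n(KOH) added = 0.5236 x 0.03373 = 0.01766 mol.
n(HCl) used = 0.2774 x 0.01510 = 0.004189 mol, which equals the excess n(KOH).
So n(KOH) consumed by the sample = 0.01766 - 0.004189 = 0.01347 mol.
n(KHC8H4O4) = 0.01347 / 1 = 0.01347 mol.
mass = 0.01347 mol x 204.22 g/mol = 2.75 g.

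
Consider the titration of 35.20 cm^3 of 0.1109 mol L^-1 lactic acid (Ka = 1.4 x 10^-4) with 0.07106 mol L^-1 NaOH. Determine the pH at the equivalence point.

n(HC3H5O3) = 0.1109 x 0.03520 = 0.003904 mol; V(NaOH) at equivalence = 0.003904/0.07106 = 0.05493 L.
At equivalence all the acid is converted to C3H5O3-; total volume = 0.03520 + 0.05493 = 0.09013 L, so [C3H5O3-] = 0.003904/0.09013 = 0.04331 M.
Kb = Kw/Ka = 1.0e-14 / 1.4 x 10^-4 = 7.14e-11.
[OH^-] = sqrt(Kb x [C3H5O3-]) = sqrt(7.14e-11 x 0.04331) = 1.76e-6 M.
pOH = 5.75, so pH = 14.00 - 5.75 = 8.25.

8.25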